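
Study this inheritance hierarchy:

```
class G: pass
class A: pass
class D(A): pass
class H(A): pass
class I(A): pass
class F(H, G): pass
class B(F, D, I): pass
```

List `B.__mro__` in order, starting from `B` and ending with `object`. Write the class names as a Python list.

L[B] = B + merge(L[F], L[D], L[I], [F D I])
  take F:  [F H A G object] + [D A object] + [I A object] + [F D I]
  take H:  [H A G object] + [D A object] + [I A object] + [D I]
  take D:  [A G object] + [D A object] + [I A object] + [D I]
  take I:  [A G object] + [A object] + [I A object] + [I]
  take A:  [A G object] + [A object] + [A object]
  take G:  [G object] + [object] + [object]
  take object:  [object] + [object] + [object]

[B, F, H, D, I, A, G, object]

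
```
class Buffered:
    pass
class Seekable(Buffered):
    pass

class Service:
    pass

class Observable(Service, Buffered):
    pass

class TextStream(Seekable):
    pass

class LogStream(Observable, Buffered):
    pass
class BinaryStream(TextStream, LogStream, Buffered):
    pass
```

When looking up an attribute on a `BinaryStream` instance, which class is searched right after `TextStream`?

L[BinaryStream] = BinaryStream + merge(L[TextStream], L[LogStream], L[Buffered], [TextStream LogStream Buffered])
  take TextStream:  [TextStream Seekable Buffered object] + [LogStream Observable Service Buffered object] + [Buffered object] + [TextStream LogStream Buffered]
  take Seekable:  [Seekable Buffered object] + [LogStream Observable Service Buffered object] + [Buffered object] + [LogStream Buffered]
  take LogStream:  [Buffered object] + [LogStream Observable Service Buffered object] + [Buffered object] + [LogStream Buffered]
  take Observable:  [Buffered object] + [Observable Service Buffered object] + [Buffered object] + [Buffered]
  take Service:  [Buffered object] + [Service Buffered object] + [Buffered object] + [Buffered]
  take Buffered:  [Buffered object] + [Buffered object] + [Buffered object] + [Buffered]
  take object:  [object] + [object] + [object]
MRO: BinaryStream TextStream Seekable LogStream Observable Service Buffered object
TextStream is at position 1; next is Seekable.

Seekable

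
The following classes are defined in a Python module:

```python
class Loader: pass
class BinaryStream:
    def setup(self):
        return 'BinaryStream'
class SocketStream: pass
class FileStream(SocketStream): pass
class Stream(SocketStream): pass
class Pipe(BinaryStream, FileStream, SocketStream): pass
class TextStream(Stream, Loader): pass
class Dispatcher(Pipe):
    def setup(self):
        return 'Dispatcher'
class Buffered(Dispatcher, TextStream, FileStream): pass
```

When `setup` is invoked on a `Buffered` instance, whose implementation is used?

L[Buffered] = Buffered + merge(L[Dispatcher], L[TextStream], L[FileStream], [Dispatcher TextStream FileStream])
  take Dispatcher:  [Dispatcher Pipe BinaryStream FileStream SocketStream object] + [TextStream Stream SocketStream Loader object] + [FileStream SocketStream object] + [Dispatcher TextStream FileStream]
  take Pipe:  [Pipe BinaryStream FileStream SocketStream object] + [TextStream Stream SocketStream Loader object] + [FileStream SocketStream object] + [TextStream FileStream]
  take BinaryStream:  [BinaryStream FileStream SocketStream object] + [TextStream Stream SocketStream Loader object] + [FileStream SocketStream object] + [TextStream FileStream]
  take TextStream:  [FileStream SocketStream object] + [TextStream Stream SocketStream Loader object] + [FileStream SocketStream object] + [TextStream FileStream]
  take FileStream:  [FileStream SocketStream object] + [Stream SocketStream Loader object] + [FileStream SocketStream object] + [FileStream]
  take Stream:  [SocketStream object] + [Stream SocketStream Loader object] + [SocketStream object]
  take SocketStream:  [SocketStream object] + [SocketStream Loader object] + [SocketStream object]
  take Loader:  [object] + [Loader object] + [object]
  take object:  [object] + [object] + [object]
MRO: Buffered Dispatcher Pipe BinaryStream TextStream FileStream Stream SocketStream Loader object
setup is defined in: BinaryStream, Dispatcher. First along the MRO is Dispatcher.

Dispatcher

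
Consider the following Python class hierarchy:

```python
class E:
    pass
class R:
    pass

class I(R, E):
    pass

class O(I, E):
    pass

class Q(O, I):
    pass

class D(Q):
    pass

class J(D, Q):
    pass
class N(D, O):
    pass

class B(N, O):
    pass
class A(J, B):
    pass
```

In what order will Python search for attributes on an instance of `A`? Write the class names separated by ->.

A -> J -> B -> N -> D -> Q -> O -> I -> R -> E -> object

L[A] = A + merge(L[J], L[B], [J B])
  take J:  [J D Q O I R E object] + [B N D Q O I R E object] + [J B]
  take B:  [D Q O I R E object] + [B N D Q O I R E object] + [B]
  take N:  [D Q O I R E object] + [N D Q O I R E object]
  take D:  [D Q O I R E object] + [D Q O I R E object]
  take Q:  [Q O I R E object] + [Q O I R E object]
  take O:  [O I R E object] + [O I R E object]
  take I:  [I R E object] + [I R E object]
  take R:  [R E object] + [R E object]
  take E:  [E object] + [E object]
  take object:  [object] + [object]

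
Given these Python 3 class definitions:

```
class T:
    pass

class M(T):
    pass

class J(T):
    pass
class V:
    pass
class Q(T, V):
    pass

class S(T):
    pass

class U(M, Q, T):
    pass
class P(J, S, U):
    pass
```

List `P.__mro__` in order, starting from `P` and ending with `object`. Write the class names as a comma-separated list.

P, J, S, U, M, Q, T, V, object

L[P] = P + merge(L[J], L[S], L[U], [J S U])
  take J:  [J T object] + [S T object] + [U M Q T V object] + [J S U]
  take S:  [T object] + [S T object] + [U M Q T V object] + [S U]
  take U:  [T object] + [T object] + [U M Q T V object] + [U]
  take M:  [T object] + [T object] + [M Q T V object]
  take Q:  [T object] + [T object] + [Q T V object]
  take T:  [T object] + [T object] + [T V object]
  take V:  [object] + [object] + [V object]
  take object:  [object] + [object] + [object]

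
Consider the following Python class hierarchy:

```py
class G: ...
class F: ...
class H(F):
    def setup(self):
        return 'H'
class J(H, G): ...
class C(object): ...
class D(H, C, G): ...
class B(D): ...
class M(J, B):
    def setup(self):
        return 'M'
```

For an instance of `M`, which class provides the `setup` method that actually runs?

L[M] = M + merge(L[J], L[B], [J B])
  take J:  [J H F G object] + [B D H F C G object] + [J B]
  take B:  [H F G object] + [B D H F C G object] + [B]
  take D:  [H F G object] + [D H F C G object]
  take H:  [H F G object] + [H F C G object]
  take F:  [F G object] + [F C G object]
  take C:  [G object] + [C G object]
  take G:  [G object] + [G object]
  take object:  [object] + [object]
MRO: M J B D H F C G object
setup is defined in: H, M. First along the MRO is M.

M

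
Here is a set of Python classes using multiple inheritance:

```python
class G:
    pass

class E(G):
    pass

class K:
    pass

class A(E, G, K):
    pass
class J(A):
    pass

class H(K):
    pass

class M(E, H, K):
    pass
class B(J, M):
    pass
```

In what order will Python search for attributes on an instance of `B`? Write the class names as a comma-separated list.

B, J, A, M, E, G, H, K, object

L[B] = B + merge(L[J], L[M], [J M])
  take J:  [J A E G K object] + [M E G H K object] + [J M]
  take A:  [A E G K object] + [M E G H K object] + [M]
  take M:  [E G K object] + [M E G H K object] + [M]
  take E:  [E G K object] + [E G H K object]
  take G:  [G K object] + [G H K object]
  take H:  [K object] + [H K object]
  take K:  [K object] + [K object]
  take object:  [object] + [object]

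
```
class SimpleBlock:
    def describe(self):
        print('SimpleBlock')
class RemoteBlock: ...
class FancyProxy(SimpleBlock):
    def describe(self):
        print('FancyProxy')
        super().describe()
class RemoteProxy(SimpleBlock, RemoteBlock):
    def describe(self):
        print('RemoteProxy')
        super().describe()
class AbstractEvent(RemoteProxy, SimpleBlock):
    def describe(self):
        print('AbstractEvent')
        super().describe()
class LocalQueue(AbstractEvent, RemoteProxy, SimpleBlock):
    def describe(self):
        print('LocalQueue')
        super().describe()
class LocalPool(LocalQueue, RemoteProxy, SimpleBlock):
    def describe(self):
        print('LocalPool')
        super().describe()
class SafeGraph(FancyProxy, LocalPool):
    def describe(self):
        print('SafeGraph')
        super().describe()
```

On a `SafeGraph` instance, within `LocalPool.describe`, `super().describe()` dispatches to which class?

LocalQueue

L[SafeGraph] = SafeGraph + merge(L[FancyProxy], L[LocalPool], [FancyProxy LocalPool])
  take FancyProxy:  [FancyProxy SimpleBlock object] + [LocalPool LocalQueue AbstractEvent RemoteProxy SimpleBlock RemoteBlock object] + [FancyProxy LocalPool]
  take LocalPool:  [SimpleBlock object] + [LocalPool LocalQueue AbstractEvent RemoteProxy SimpleBlock RemoteBlock object] + [LocalPool]
  take LocalQueue:  [SimpleBlock object] + [LocalQueue AbstractEvent RemoteProxy SimpleBlock RemoteBlock object]
  take AbstractEvent:  [SimpleBlock object] + [AbstractEvent RemoteProxy SimpleBlock RemoteBlock object]
  take RemoteProxy:  [SimpleBlock object] + [RemoteProxy SimpleBlock RemoteBlock object]
  take SimpleBlock:  [SimpleBlock object] + [SimpleBlock RemoteBlock object]
  take RemoteBlock:  [object] + [RemoteBlock object]
  take object:  [object] + [object]
MRO: SafeGraph FancyProxy LocalPool LocalQueue AbstractEvent RemoteProxy SimpleBlock RemoteBlock object
super() in LocalPool.describe on a SafeGraph instance goes to the class after LocalPool in SafeGraph's MRO: LocalQueue.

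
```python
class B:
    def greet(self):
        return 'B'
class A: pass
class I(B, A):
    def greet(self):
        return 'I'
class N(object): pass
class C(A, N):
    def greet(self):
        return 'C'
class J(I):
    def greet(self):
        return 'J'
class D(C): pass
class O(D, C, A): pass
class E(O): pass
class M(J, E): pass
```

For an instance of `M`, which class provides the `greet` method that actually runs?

L[M] = M + merge(L[J], L[E], [J E])
  take J:  [J I B A object] + [E O D C A N object] + [J E]
  take I:  [I B A object] + [E O D C A N object] + [E]
  take B:  [B A object] + [E O D C A N object] + [E]
  take E:  [A object] + [E O D C A N object] + [E]
  take O:  [A object] + [O D C A N object]
  take D:  [A object] + [D C A N object]
  take C:  [A object] + [C A N object]
  take A:  [A object] + [A N object]
  take N:  [object] + [N object]
  take object:  [object] + [object]
MRO: M J I B E O D C A N object
greet is defined in: B, C, I, J. First along the MRO is J.

J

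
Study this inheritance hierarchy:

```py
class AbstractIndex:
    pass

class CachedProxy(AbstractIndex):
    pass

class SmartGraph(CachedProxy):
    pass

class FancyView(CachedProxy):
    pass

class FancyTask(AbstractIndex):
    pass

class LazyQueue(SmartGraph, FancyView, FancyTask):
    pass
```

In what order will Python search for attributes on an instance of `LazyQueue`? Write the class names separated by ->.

L[LazyQueue] = LazyQueue + merge(L[SmartGraph], L[FancyView], L[FancyTask], [SmartGraph FancyView FancyTask])
  take SmartGraph:  [SmartGraph CachedProxy AbstractIndex object] + [FancyView CachedProxy AbstractIndex object] + [FancyTask AbstractIndex object] + [SmartGraph FancyView FancyTask]
  take FancyView:  [CachedProxy AbstractIndex object] + [FancyView CachedProxy AbstractIndex object] + [FancyTask AbstractIndex object] + [FancyView FancyTask]
  take CachedProxy:  [CachedProxy AbstractIndex object] + [CachedProxy AbstractIndex object] + [FancyTask AbstractIndex object] + [FancyTask]
  take FancyTask:  [AbstractIndex object] + [AbstractIndex object] + [FancyTask AbstractIndex object] + [FancyTask]
  take AbstractIndex:  [AbstractIndex object] + [AbstractIndex object] + [AbstractIndex object]
  take object:  [object] + [object] + [object]

LazyQueue -> SmartGraph -> FancyView -> CachedProxy -> FancyTask -> AbstractIndex -> object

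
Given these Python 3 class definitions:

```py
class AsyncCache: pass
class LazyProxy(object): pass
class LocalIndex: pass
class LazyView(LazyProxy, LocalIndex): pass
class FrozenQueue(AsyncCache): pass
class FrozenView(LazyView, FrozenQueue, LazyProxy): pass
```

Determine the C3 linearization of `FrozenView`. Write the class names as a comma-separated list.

L[FrozenView] = FrozenView + merge(L[LazyView], L[FrozenQueue], L[LazyProxy], [LazyView FrozenQueue LazyProxy])
  take LazyView:  [LazyView LazyProxy LocalIndex object] + [FrozenQueue AsyncCache object] + [LazyProxy object] + [LazyView FrozenQueue LazyProxy]
  take FrozenQueue:  [LazyProxy LocalIndex object] + [FrozenQueue AsyncCache object] + [LazyProxy object] + [FrozenQueue LazyProxy]
  take LazyProxy:  [LazyProxy LocalIndex object] + [AsyncCache object] + [LazyProxy object] + [LazyProxy]
  take LocalIndex:  [LocalIndex object] + [AsyncCache object] + [object]
  take AsyncCache:  [object] + [AsyncCache object] + [object]
  take object:  [object] + [object] + [object]

FrozenView, LazyView, FrozenQueue, LazyProxy, LocalIndex, AsyncCache, object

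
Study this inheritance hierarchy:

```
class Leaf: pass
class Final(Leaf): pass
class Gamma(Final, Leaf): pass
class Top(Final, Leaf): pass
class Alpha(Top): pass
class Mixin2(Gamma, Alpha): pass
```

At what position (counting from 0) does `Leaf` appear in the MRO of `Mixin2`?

L[Mixin2] = Mixin2 + merge(L[Gamma], L[Alpha], [Gamma Alpha])
  take Gamma:  [Gamma Final Leaf object] + [Alpha Top Final Leaf object] + [Gamma Alpha]
  take Alpha:  [Final Leaf object] + [Alpha Top Final Leaf object] + [Alpha]
  take Top:  [Final Leaf object] + [Top Final Leaf object]
  take Final:  [Final Leaf object] + [Final Leaf object]
  take Leaf:  [Leaf object] + [Leaf object]
  take object:  [object] + [object]
MRO: Mixin2 Gamma Alpha Top Final Leaf object
Leaf sits at index 5.

5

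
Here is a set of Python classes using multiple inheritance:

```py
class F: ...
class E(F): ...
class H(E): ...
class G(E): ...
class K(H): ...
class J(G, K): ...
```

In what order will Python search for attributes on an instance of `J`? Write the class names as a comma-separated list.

J, G, K, H, E, F, object

L[J] = J + merge(L[G], L[K], [G K])
  take G:  [G E F object] + [K H E F object] + [G K]
  take K:  [E F object] + [K H E F object] + [K]
  take H:  [E F object] + [H E F object]
  take E:  [E F object] + [E F object]
  take F:  [F object] + [F object]
  take object:  [object] + [object]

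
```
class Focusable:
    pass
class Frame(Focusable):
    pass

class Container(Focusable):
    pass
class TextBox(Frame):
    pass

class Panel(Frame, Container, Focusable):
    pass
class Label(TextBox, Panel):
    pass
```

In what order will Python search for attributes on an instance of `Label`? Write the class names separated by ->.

L[Label] = Label + merge(L[TextBox], L[Panel], [TextBox Panel])
  take TextBox:  [TextBox Frame Focusable object] + [Panel Frame Container Focusable object] + [TextBox Panel]
  take Panel:  [Frame Focusable object] + [Panel Frame Container Focusable object] + [Panel]
  take Frame:  [Frame Focusable object] + [Frame Container Focusable object]
  take Container:  [Focusable object] + [Container Focusable object]
  take Focusable:  [Focusable object] + [Focusable object]
  take object:  [object] + [object]

Label -> TextBox -> Panel -> Frame -> Container -> Focusable -> object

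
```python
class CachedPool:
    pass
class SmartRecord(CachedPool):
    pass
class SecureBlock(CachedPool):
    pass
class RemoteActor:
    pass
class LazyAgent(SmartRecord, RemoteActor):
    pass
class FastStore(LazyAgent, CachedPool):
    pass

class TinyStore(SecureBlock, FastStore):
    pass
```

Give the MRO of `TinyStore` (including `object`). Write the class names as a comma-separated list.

L[TinyStore] = TinyStore + merge(L[SecureBlock], L[FastStore], [SecureBlock FastStore])
  take SecureBlock:  [SecureBlock CachedPool object] + [FastStore LazyAgent SmartRecord CachedPool RemoteActor object] + [SecureBlock FastStore]
  take FastStore:  [CachedPool object] + [FastStore LazyAgent SmartRecord CachedPool RemoteActor object] + [FastStore]
  take LazyAgent:  [CachedPool object] + [LazyAgent SmartRecord CachedPool RemoteActor object]
  take SmartRecord:  [CachedPool object] + [SmartRecord CachedPool RemoteActor object]
  take CachedPool:  [CachedPool object] + [CachedPool RemoteActor object]
  take RemoteActor:  [object] + [RemoteActor object]
  take object:  [object] + [object]

TinyStore, SecureBlock, FastStore, LazyAgent, SmartRecord, CachedPool, RemoteActor, object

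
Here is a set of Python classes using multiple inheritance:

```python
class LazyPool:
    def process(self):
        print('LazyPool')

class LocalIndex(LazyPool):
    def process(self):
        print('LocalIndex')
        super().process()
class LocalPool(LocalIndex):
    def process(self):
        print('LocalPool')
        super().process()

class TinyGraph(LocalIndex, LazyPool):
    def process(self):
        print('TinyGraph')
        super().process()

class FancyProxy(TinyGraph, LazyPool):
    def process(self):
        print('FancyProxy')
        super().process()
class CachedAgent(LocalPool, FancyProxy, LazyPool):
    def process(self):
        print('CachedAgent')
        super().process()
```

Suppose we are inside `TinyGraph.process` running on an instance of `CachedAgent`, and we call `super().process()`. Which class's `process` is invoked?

L[CachedAgent] = CachedAgent + merge(L[LocalPool], L[FancyProxy], L[LazyPool], [LocalPool FancyProxy LazyPool])
  take LocalPool:  [LocalPool LocalIndex LazyPool object] + [FancyProxy TinyGraph LocalIndex LazyPool object] + [LazyPool object] + [LocalPool FancyProxy LazyPool]
  take FancyProxy:  [LocalIndex LazyPool object] + [FancyProxy TinyGraph LocalIndex LazyPool object] + [LazyPool object] + [FancyProxy LazyPool]
  take TinyGraph:  [LocalIndex LazyPool object] + [TinyGraph LocalIndex LazyPool object] + [LazyPool object] + [LazyPool]
  take LocalIndex:  [LocalIndex LazyPool object] + [LocalIndex LazyPool object] + [LazyPool object] + [LazyPool]
  take LazyPool:  [LazyPool object] + [LazyPool object] + [LazyPool object] + [LazyPool]
  take object:  [object] + [object] + [object]
MRO: CachedAgent LocalPool FancyProxy TinyGraph LocalIndex LazyPool object
super() in TinyGraph.process on a CachedAgent instance goes to the class after TinyGraph in CachedAgent's MRO: LocalIndex.

LocalIndex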